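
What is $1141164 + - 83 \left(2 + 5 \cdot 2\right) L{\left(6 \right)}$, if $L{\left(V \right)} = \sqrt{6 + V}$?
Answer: $1141164 - 1992 \sqrt{3} \approx 1.1377 \cdot 10^{6}$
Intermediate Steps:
$1141164 + - 83 \left(2 + 5 \cdot 2\right) L{\left(6 \right)} = 1141164 + - 83 \left(2 + 5 \cdot 2\right) \sqrt{6 + 6} = 1141164 + - 83 \left(2 + 10\right) \sqrt{12} = 1141164 + \left(-83\right) 12 \cdot 2 \sqrt{3} = 1141164 - 996 \cdot 2 \sqrt{3} = 1141164 - 1992 \sqrt{3}$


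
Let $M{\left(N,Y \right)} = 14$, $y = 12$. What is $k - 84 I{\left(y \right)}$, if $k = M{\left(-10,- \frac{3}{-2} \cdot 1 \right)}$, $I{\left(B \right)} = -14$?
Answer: $1190$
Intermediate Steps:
$k = 14$
$k - 84 I{\left(y \right)} = 14 - -1176 = 14 + 1176 = 1190$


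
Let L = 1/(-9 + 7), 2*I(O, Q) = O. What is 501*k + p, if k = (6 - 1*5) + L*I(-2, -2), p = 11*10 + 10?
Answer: 1743/2 ≈ 871.50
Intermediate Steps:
I(O, Q) = O/2
L = -½ (L = 1/(-2) = -½ ≈ -0.50000)
p = 120 (p = 110 + 10 = 120)
k = 3/2 (k = (6 - 1*5) - (-2)/4 = (6 - 5) - ½*(-1) = 1 + ½ = 3/2 ≈ 1.5000)
501*k + p = 501*(3/2) + 120 = 1503/2 + 120 = 1743/2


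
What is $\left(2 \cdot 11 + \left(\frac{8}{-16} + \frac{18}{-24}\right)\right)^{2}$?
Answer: $\frac{6889}{16} \approx 430.56$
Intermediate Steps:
$\left(2 \cdot 11 + \left(\frac{8}{-16} + \frac{18}{-24}\right)\right)^{2} = \left(22 + \left(8 \left(- \frac{1}{16}\right) + 18 \left(- \frac{1}{24}\right)\right)\right)^{2} = \left(22 - \frac{5}{4}\right)^{2} = \left(\frac{83}{4}\right)^{2} = \frac{6889}{16}$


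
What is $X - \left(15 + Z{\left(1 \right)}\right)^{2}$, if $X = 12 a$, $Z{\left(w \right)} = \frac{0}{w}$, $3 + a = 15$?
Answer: $-81$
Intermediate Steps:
$a = 12$ ($a = -3 + 15 = 12$)
$Z{\left(w \right)} = 0$
$X = 144$ ($X = 12 \cdot 12 = 144$)
$X - \left(15 + Z{\left(1 \right)}\right)^{2} = 144 - \left(15 + 0\right)^{2} = 144 - 15^{2} = 144 - 225 = -81$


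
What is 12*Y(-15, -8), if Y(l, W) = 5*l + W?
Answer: -996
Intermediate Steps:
Y(l, W) = W + 5*l
12*Y(-15, -8) = 12*(-8 + 5*(-15)) = 12*(-8 - 75) = 12*(-83) = -996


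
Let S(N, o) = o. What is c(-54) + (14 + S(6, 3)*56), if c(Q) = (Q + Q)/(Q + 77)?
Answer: 4078/23 ≈ 177.30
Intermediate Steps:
c(Q) = 2*Q/(77 + Q) (c(Q) = (2*Q)/(77 + Q) = 2*Q/(77 + Q))
c(-54) + (14 + S(6, 3)*56) = 2*(-54)/(77 - 54) + (14 + 3*56) = 2*(-54)/23 + (14 + 168) = 2*(-54)*(1/23) + 182 = -108/23 + 182 = 4078/23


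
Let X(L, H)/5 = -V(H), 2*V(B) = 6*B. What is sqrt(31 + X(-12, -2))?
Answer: sqrt(61) ≈ 7.8102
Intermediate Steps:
V(B) = 3*B (V(B) = (6*B)/2 = 3*B)
X(L, H) = -15*H (X(L, H) = 5*(-3*H) = -15*H)
sqrt(31 + X(-12, -2)) = sqrt(31 - 15*(-2)) = sqrt(31 + 30) = sqrt(61)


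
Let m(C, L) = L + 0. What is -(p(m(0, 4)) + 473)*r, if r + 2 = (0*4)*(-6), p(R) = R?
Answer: 954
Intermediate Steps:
m(C, L) = L
r = -2 (r = -2 + (0*4)*(-6) = -2 + 0*(-6) = -2 + 0 = -2)
-(p(m(0, 4)) + 473)*r = -(4 + 473)*(-2) = -477*(-2) = -1*(-954) = 954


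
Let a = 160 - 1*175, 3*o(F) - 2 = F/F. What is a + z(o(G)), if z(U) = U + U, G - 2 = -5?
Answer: -13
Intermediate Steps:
G = -3 (G = 2 - 5 = -3)
o(F) = 1 (o(F) = ⅔ + (F/F)/3 = ⅔ + (⅓)*1 = ⅔ + ⅓ = 1)
a = -15 (a = 160 - 175 = -15)
z(U) = 2*U
a + z(o(G)) = -15 + 2*1 = -15 + 2 = -13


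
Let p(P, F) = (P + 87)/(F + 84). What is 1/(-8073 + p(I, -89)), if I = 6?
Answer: -5/40458 ≈ -0.00012358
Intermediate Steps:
p(P, F) = (87 + P)/(84 + F)
1/(-8073 + p(I, -89)) = 1/(-8073 + (87 + 6)/(84 - 89)) = 1/(-8073 + 93/(-5)) = 1/(-8073 - 1/5*93) = 1/(-8073 - 93/5) = 1/(-40458/5) = -5/40458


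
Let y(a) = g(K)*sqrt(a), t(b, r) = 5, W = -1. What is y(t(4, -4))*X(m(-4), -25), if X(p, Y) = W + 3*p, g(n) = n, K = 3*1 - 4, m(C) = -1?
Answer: 4*sqrt(5) ≈ 8.9443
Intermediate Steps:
K = -1 (K = 3 - 4 = -1)
y(a) = -sqrt(a)
X(p, Y) = -1 + 3*p
y(t(4, -4))*X(m(-4), -25) = (-sqrt(5))*(-1 + 3*(-1)) = (-sqrt(5))*(-1 - 3) = -sqrt(5)*(-4) = 4*sqrt(5)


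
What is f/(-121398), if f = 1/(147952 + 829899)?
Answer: -1/118709155698 ≈ -8.4240e-12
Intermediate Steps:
f = 1/977851 ≈ 1.0227e-6
f/(-121398) = (1/977851)/(-121398) = (1/977851)*(-1/121398) = -1/118709155698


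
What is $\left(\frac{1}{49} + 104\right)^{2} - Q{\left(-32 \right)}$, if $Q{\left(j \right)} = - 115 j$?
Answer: $\frac{17143729}{2401} \approx 7140.2$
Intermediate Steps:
$\left(\frac{1}{49} + 104\right)^{2} - Q{\left(-32 \right)} = \left(\frac{1}{49} + 104\right)^{2} - \left(-115\right) \left(-32\right) = \left(\frac{1}{49} + 104\right)^{2} - 3680 = \left(\frac{5097}{49}\right)^{2} - 3680 = \frac{25979409}{2401} - 3680 = \frac{17143729}{2401}$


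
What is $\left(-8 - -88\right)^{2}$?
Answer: $6400$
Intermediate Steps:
$\left(-8 - -88\right)^{2} = \left(-8 + 88\right)^{2} = 80^{2} = 6400$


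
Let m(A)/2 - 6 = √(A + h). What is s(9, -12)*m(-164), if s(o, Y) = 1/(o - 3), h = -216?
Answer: 2 + 2*I*√95/3 ≈ 2.0 + 6.4979*I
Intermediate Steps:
m(A) = 12 + 2*√(-216 + A) (m(A) = 12 + 2*√(A - 216) = 12 + 2*√(-216 + A))
s(o, Y) = 1/(-3 + o)
s(9, -12)*m(-164) = (12 + 2*√(-216 - 164))/(-3 + 9) = (12 + 2*√(-380))/6 = (12 + 2*(2*I*√95))/6 = (12 + 4*I*√95)/6 = 2 + 2*I*√95/3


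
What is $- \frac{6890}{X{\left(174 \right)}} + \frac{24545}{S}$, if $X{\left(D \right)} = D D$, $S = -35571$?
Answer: $- \frac{164701435}{179491266} \approx -0.9176$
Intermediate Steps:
$X{\left(D \right)} = D^{2}$
$- \frac{6890}{X{\left(174 \right)}} + \frac{24545}{S} = - \frac{6890}{174^{2}} + \frac{24545}{-35571} = - \frac{6890}{30276} + 24545 \left(- \frac{1}{35571}\right) = \left(-6890\right) \frac{1}{30276} - \frac{24545}{35571} = - \frac{3445}{15138} - \frac{24545}{35571} = - \frac{164701435}{179491266}$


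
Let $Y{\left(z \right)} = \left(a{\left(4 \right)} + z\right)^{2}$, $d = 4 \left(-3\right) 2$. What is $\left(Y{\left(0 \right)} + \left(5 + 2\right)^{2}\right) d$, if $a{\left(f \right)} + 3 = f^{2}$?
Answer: $-5232$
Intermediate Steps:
$a{\left(f \right)} = -3 + f^{2}$
$d = -24$ ($d = \left(-12\right) 2 = -24$)
$Y{\left(z \right)} = \left(13 + z\right)^{2}$ ($Y{\left(z \right)} = \left(\left(-3 + 4^{2}\right) + z\right)^{2} = \left(\left(-3 + 16\right) + z\right)^{2} = \left(13 + z\right)^{2}$)
$\left(Y{\left(0 \right)} + \left(5 + 2\right)^{2}\right) d = \left(\left(13 + 0\right)^{2} + \left(5 + 2\right)^{2}\right) \left(-24\right) = \left(13^{2} + 7^{2}\right) \left(-24\right) = \left(169 + 49\right) \left(-24\right) = 218 \left(-24\right) = -5232$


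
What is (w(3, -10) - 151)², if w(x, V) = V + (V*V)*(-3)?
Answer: 212521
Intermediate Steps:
w(x, V) = V - 3*V² (w(x, V) = V + V²*(-3) = V - 3*V²)
(w(3, -10) - 151)² = (-10*(1 - 3*(-10)) - 151)² = (-10*(1 + 30) - 151)² = (-10*31 - 151)² = (-310 - 151)² = (-461)² = 212521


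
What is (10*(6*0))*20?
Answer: 0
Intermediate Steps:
(10*(6*0))*20 = (10*0)*20 = 0*20 = 0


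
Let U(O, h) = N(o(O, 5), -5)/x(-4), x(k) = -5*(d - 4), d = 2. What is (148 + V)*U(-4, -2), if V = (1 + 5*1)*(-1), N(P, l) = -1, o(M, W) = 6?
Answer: -71/5 ≈ -14.200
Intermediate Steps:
x(k) = 10 (x(k) = -5*(2 - 4) = -5*(-2) = 10)
V = -6 (V = (1 + 5)*(-1) = 6*(-1) = -6)
U(O, h) = -⅒ (U(O, h) = -1/10 = -1*⅒ = -⅒)
(148 + V)*U(-4, -2) = (148 - 6)*(-⅒) = 142*(-⅒) = -71/5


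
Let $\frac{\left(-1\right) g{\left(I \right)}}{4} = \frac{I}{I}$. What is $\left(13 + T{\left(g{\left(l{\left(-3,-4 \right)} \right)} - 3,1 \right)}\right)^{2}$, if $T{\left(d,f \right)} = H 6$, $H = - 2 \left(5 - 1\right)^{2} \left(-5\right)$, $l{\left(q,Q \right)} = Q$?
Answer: $946729$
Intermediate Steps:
$g{\left(I \right)} = -4$ ($g{\left(I \right)} = - 4 \frac{I}{I} = \left(-4\right) 1 = -4$)
$H = 160$ ($H = - 2 \cdot 4^{2} \left(-5\right) = \left(-2\right) 16 \left(-5\right) = \left(-32\right) \left(-5\right) = 160$)
$T{\left(d,f \right)} = 960$ ($T{\left(d,f \right)} = 160 \cdot 6 = 960$)
$\left(13 + T{\left(g{\left(l{\left(-3,-4 \right)} \right)} - 3,1 \right)}\right)^{2} = \left(13 + 960\right)^{2} = 973^{2} = 946729$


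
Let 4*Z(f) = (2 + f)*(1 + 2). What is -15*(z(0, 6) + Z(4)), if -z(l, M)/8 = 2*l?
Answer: -135/2 ≈ -67.500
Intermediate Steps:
z(l, M) = -16*l
Z(f) = 3/2 + 3*f/4 (Z(f) = ((2 + f)*(1 + 2))/4 = ((2 + f)*3)/4 = (6 + 3*f)/4 = 3/2 + 3*f/4)
-15*(z(0, 6) + Z(4)) = -15*(-16*0 + (3/2 + (¾)*4)) = -15*(0 + (3/2 + 3)) = -15*(0 + 9/2) = -15*9/2 = -135/2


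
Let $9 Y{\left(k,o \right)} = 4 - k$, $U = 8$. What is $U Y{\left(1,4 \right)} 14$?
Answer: $\frac{112}{3} \approx 37.333$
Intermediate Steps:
$Y{\left(k,o \right)} = \frac{4}{9} - \frac{k}{9}$ ($Y{\left(k,o \right)} = \frac{4 - k}{9} = \frac{4}{9} - \frac{k}{9}$)
$U Y{\left(1,4 \right)} 14 = 8 \left(\frac{4}{9} - \frac{1}{9}\right) 14 = 8 \cdot \frac{1}{3} \cdot 14 = \frac{8}{3} \cdot 14 = \frac{112}{3}$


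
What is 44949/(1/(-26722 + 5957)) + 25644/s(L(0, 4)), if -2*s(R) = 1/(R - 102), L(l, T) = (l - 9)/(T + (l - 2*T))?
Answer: -928250007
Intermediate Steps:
L(l, T) = (-9 + l)/(l - T)
s(R) = -1/(2*(-102 + R)) (s(R) = -1/(2*(R - 102)) = -1/(2*(-102 + R)))
44949/(1/(-26722 + 5957)) + 25644/s(L(0, 4)) = 44949/(1/(-26722 + 5957)) + 25644/((-1/(-204 + 2*((9 - 1*0)/(4 - 1*0))))) = 44949/(1/(-20765)) + 25644/((-1/(-204 + 2*((9 + 0)/(4 + 0))))) = 44949/(-1/20765) + 25644/((-1/(-204 + 2*(9/4)))) = 44949*(-20765) + 25644/((-1/(-204 + 2*((¼)*9)))) = -933365985 + 25644/((-1/(-204 + 2*(9/4)))) = -933365985 + 25644/((-1/(-204 + 9/2))) = -933365985 + 25644/((-1/(-399/2))) = -933365985 + 25644/((-1*(-2/399))) = -933365985 + 25644/(2/399) = -933365985 + 25644*(399/2) = -933365985 + 5115978 = -928250007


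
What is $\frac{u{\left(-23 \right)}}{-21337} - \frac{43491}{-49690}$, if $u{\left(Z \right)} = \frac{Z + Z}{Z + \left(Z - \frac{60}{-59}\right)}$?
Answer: $\frac{1231345399379}{1406932548310} \approx 0.8752$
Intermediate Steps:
$u{\left(Z \right)} = \frac{2 Z}{\frac{60}{59} + 2 Z}$ ($u{\left(Z \right)} = \frac{2 Z}{Z + \left(Z - 60 \left(- \frac{1}{59}\right)\right)} = \frac{2 Z}{Z + \left(Z - - \frac{60}{59}\right)} = \frac{2 Z}{Z + \left(Z + \frac{60}{59}\right)} = \frac{2 Z}{Z + \left(\frac{60}{59} + Z\right)} = \frac{2 Z}{\frac{60}{59} + 2 Z}$)
$\frac{u{\left(-23 \right)}}{-21337} - \frac{43491}{-49690} = \frac{59 \left(-23\right) \frac{1}{30 + 59 \left(-23\right)}}{-21337} - \frac{43491}{-49690} = 59 \left(-23\right) \frac{1}{30 - 1357} \left(- \frac{1}{21337}\right) - - \frac{43491}{49690} = 59 \left(-23\right) \frac{1}{-1327} \left(- \frac{1}{21337}\right) + \frac{43491}{49690} = 59 \left(-23\right) \left(- \frac{1}{1327}\right) \left(- \frac{1}{21337}\right) + \frac{43491}{49690} = \frac{1357}{1327} \left(- \frac{1}{21337}\right) + \frac{43491}{49690} = - \frac{1357}{28314199} + \frac{43491}{49690} = \frac{1231345399379}{1406932548310}$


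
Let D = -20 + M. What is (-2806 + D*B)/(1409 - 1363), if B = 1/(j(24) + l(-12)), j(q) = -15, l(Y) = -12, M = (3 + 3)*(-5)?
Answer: -37856/621 ≈ -60.960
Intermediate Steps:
M = -30 (M = 6*(-5) = -30)
D = -50 (D = -20 - 30 = -50)
B = -1/27 (B = 1/(-15 - 12) = 1/(-27) = -1/27 ≈ -0.037037)
(-2806 + D*B)/(1409 - 1363) = (-2806 - 50*(-1/27))/(1409 - 1363) = (-2806 + 50/27)/46 = -75712/27*1/46 = -37856/621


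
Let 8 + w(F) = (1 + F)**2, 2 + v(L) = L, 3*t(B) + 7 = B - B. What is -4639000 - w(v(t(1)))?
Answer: -41751028/9 ≈ -4.6390e+6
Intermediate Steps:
t(B) = -7/3 (t(B) = -7/3 + (B - B)/3 = -7/3 + (1/3)*0 = -7/3 + 0 = -7/3)
v(L) = -2 + L
w(F) = -8 + (1 + F)**2
-4639000 - w(v(t(1))) = -4639000 - (-8 + (1 + (-2 - 7/3))**2) = -4639000 - (-8 + (1 - 13/3)**2) = -4639000 - (-8 + (-10/3)**2) = -4639000 - (-8 + 100/9) = -4639000 - 1*28/9 = -4639000 - 28/9 = -41751028/9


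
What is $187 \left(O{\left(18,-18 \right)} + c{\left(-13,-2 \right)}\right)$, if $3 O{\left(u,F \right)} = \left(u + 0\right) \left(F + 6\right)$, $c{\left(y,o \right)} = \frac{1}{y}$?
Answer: $- \frac{175219}{13} \approx -13478.0$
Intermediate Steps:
$O{\left(u,F \right)} = \frac{u \left(6 + F\right)}{3}$ ($O{\left(u,F \right)} = \frac{\left(u + 0\right) \left(F + 6\right)}{3} = \frac{u \left(6 + F\right)}{3}$)
$187 \left(O{\left(18,-18 \right)} + c{\left(-13,-2 \right)}\right) = 187 \left(\frac{1}{3} \cdot 18 \left(6 - 18\right) + \frac{1}{-13}\right) = 187 \left(\frac{1}{3} \cdot 18 \left(-12\right) - \frac{1}{13}\right) = 187 \left(-72 - \frac{1}{13}\right) = 187 \left(- \frac{937}{13}\right) = - \frac{175219}{13}$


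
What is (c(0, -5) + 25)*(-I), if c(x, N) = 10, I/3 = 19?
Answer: -1995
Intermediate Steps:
I = 57 (I = 3*19 = 57)
(c(0, -5) + 25)*(-I) = (10 + 25)*(-1*57) = 35*(-57) = -1995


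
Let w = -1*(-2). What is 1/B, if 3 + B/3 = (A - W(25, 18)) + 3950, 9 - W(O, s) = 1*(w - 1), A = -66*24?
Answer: 1/7065 ≈ 0.00014154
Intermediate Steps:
A = -1584
w = 2
W(O, s) = 8 (W(O, s) = 9 - (2 - 1) = 9 - 1 = 8)
B = 7065 (B = -9 + 3*((-1584 - 1*8) + 3950) = -9 + 3*((-1584 - 8) + 3950) = -9 + 3*(-1592 + 3950) = -9 + 3*2358 = -9 + 7074 = 7065)
1/B = 1/7065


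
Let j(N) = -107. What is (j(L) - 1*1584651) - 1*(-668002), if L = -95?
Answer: -916756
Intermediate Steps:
(j(L) - 1*1584651) - 1*(-668002) = (-107 - 1*1584651) - 1*(-668002) = (-107 - 1584651) + 668002 = -1584758 + 668002 = -916756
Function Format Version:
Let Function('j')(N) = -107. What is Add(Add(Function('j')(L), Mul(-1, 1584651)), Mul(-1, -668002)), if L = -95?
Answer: -916756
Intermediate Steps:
Add(Add(Function('j')(L), Mul(-1, 1584651)), Mul(-1, -668002)) = Add(Add(-107, Mul(-1, 1584651)), Mul(-1, -668002)) = Add(Add(-107, -1584651), 668002) = Add(-1584758, 668002) = -916756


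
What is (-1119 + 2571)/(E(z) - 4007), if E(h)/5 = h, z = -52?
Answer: -1452/4267 ≈ -0.34029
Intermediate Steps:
E(h) = 5*h
(-1119 + 2571)/(E(z) - 4007) = (-1119 + 2571)/(5*(-52) - 4007) = 1452/(-260 - 4007) = 1452/(-4267) = 1452*(-1/4267) = -1452/4267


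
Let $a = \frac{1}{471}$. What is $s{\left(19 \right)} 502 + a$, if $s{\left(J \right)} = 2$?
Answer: $\frac{472885}{471} \approx 1004.0$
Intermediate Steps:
$a = \frac{1}{471} \approx 0.0021231$
$s{\left(19 \right)} 502 + a = 2 \cdot 502 + \frac{1}{471} = 1004 + \frac{1}{471} = \frac{472885}{471}$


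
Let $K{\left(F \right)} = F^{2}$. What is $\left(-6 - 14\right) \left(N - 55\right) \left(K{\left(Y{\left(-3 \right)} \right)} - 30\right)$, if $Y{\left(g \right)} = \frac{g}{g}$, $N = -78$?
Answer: $-77140$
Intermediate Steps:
$Y{\left(g \right)} = 1$
$\left(-6 - 14\right) \left(N - 55\right) \left(K{\left(Y{\left(-3 \right)} \right)} - 30\right) = \left(-6 - 14\right) \left(-78 - 55\right) \left(1^{2} - 30\right) = \left(-20\right) \left(-133\right) \left(1 - 30\right) = 2660 \left(-29\right) = -77140$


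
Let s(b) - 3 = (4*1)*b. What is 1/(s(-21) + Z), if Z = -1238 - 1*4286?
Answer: -1/5605 ≈ -0.00017841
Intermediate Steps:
Z = -5524 (Z = -1238 - 4286 = -5524)
s(b) = 3 + 4*b (s(b) = 3 + (4*1)*b = 3 + 4*b)
1/(s(-21) + Z) = 1/((3 + 4*(-21)) - 5524) = 1/((3 - 84) - 5524) = 1/(-81 - 5524) = 1/(-5605) = -1/5605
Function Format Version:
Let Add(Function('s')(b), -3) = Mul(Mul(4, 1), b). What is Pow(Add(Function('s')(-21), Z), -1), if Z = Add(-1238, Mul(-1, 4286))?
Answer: Rational(-1, 5605) ≈ -0.00017841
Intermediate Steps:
Z = -5524 (Z = Add(-1238, -4286) = -5524)
Function('s')(b) = Add(3, Mul(4, b)) (Function('s')(b) = Add(3, Mul(Mul(4, 1), b)) = Add(3, Mul(4, b)))
Pow(Add(Function('s')(-21), Z), -1) = Pow(Add(Add(3, Mul(4, -21)), -5524), -1) = Pow(Add(Add(3, -84), -5524), -1) = Pow(Add(-81, -5524), -1) = Pow(-5605, -1) = Rational(-1, 5605)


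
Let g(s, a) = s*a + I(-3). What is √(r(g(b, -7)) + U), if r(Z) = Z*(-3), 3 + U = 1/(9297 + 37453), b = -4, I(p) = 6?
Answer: I*√9179360630/9350 ≈ 10.247*I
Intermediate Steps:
g(s, a) = 6 + a*s (g(s, a) = s*a + 6 = a*s + 6 = 6 + a*s)
U = -140249/46750 (U = -3 + 1/(9297 + 37453) = -3 + 1/46750 = -140249/46750 ≈ -3.0000)
r(Z) = -3*Z
√(r(g(b, -7)) + U) = √(-3*(6 - 7*(-4)) - 140249/46750) = √(-3*(6 + 28) - 140249/46750) = √(-3*34 - 140249/46750) = √(-102 - 140249/46750) = √(-4908749/46750) = I*√9179360630/9350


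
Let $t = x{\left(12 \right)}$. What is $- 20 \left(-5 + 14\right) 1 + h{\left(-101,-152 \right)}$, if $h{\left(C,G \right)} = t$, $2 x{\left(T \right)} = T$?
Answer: $-174$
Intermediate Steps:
$x{\left(T \right)} = \frac{T}{2}$
$t = 6$ ($t = \frac{1}{2} \cdot 12 = 6$)
$h{\left(C,G \right)} = 6$
$- 20 \left(-5 + 14\right) 1 + h{\left(-101,-152 \right)} = - 20 \left(-5 + 14\right) 1 + 6 = \left(-20\right) 9 \cdot 1 + 6 = \left(-180\right) 1 + 6 = -180 + 6 = -174$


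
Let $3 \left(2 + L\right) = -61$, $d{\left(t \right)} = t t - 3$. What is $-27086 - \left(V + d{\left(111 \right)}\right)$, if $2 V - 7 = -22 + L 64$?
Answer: $- \frac{232091}{6} \approx -38682.0$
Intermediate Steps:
$d{\left(t \right)} = -3 + t^{2}$ ($d{\left(t \right)} = t^{2} - 3 = -3 + t^{2}$)
$L = - \frac{67}{3}$ ($L = -2 + \frac{1}{3} \left(-61\right) = -2 - \frac{61}{3} = - \frac{67}{3} \approx -22.333$)
$V = - \frac{4333}{6}$ ($V = \frac{7}{2} + \frac{-22 - \frac{4288}{3}}{2} = \frac{7}{2} + \frac{1}{2} \left(- \frac{4354}{3}\right) = \frac{7}{2} - \frac{2177}{3} = - \frac{4333}{6} \approx -722.17$)
$-27086 - \left(V + d{\left(111 \right)}\right) = -27086 - \left(- \frac{4333}{6} - \left(3 - 111^{2}\right)\right) = -27086 - \left(- \frac{4333}{6} + \left(-3 + 12321\right)\right) = -27086 - \left(- \frac{4333}{6} + 12318\right) = -27086 - \frac{69575}{6} = - \frac{232091}{6}$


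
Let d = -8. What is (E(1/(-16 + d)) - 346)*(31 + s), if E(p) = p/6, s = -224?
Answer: 9616225/144 ≈ 66779.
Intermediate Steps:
E(p) = p/6 (E(p) = p*(⅙) = p/6)
(E(1/(-16 + d)) - 346)*(31 + s) = (1/(6*(-16 - 8)) - 346)*(31 - 224) = ((⅙)/(-24) - 346)*(-193) = ((⅙)*(-1/24) - 346)*(-193) = (-1/144 - 346)*(-193) = -49825/144*(-193) = 9616225/144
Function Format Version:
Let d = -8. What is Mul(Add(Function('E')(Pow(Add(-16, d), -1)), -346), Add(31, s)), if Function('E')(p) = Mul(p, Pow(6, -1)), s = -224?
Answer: Rational(9616225, 144) ≈ 66779.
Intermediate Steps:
Function('E')(p) = Mul(Rational(1, 6), p) (Function('E')(p) = Mul(p, Rational(1, 6)) = Mul(Rational(1, 6), p))
Mul(Add(Function('E')(Pow(Add(-16, d), -1)), -346), Add(31, s)) = Mul(Add(Mul(Rational(1, 6), Pow(Add(-16, -8), -1)), -346), Add(31, -224)) = Mul(Add(Mul(Rational(1, 6), Pow(-24, -1)), -346), -193) = Mul(Add(Mul(Rational(1, 6), Rational(-1, 24)), -346), -193) = Mul(Add(Rational(-1, 144), -346), -193) = Mul(Rational(-49825, 144), -193) = Rational(9616225, 144)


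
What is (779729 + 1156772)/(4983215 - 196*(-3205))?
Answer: 1936501/5611395 ≈ 0.34510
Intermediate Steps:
(779729 + 1156772)/(4983215 - 196*(-3205)) = 1936501/(4983215 + 628180) = 1936501/5611395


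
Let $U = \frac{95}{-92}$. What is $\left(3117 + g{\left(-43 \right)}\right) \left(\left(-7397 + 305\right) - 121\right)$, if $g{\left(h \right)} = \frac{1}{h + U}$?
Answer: $- \frac{91077649375}{4051} \approx -2.2483 \cdot 10^{7}$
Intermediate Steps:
$U = - \frac{95}{92}$ ($U = 95 \left(- \frac{1}{92}\right) = - \frac{95}{92} \approx -1.0326$)
$g{\left(h \right)} = \frac{1}{- \frac{95}{92} + h}$ ($g{\left(h \right)} = \frac{1}{h - \frac{95}{92}} = \frac{1}{- \frac{95}{92} + h}$)
$\left(3117 + g{\left(-43 \right)}\right) \left(\left(-7397 + 305\right) - 121\right) = \left(3117 + \frac{92}{-95 + 92 \left(-43\right)}\right) \left(\left(-7397 + 305\right) - 121\right) = \left(3117 + \frac{92}{-95 - 3956}\right) \left(-7092 - 121\right) = \left(3117 + \frac{92}{-4051}\right) \left(-7213\right) = \left(3117 + 92 \left(- \frac{1}{4051}\right)\right) \left(-7213\right) = \left(3117 - \frac{92}{4051}\right) \left(-7213\right) = \frac{12626875}{4051} \left(-7213\right) = - \frac{91077649375}{4051}$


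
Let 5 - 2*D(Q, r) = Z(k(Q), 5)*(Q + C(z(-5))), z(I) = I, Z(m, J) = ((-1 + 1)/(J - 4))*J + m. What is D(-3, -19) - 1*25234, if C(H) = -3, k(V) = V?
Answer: -50481/2 ≈ -25241.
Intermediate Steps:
Z(m, J) = m (Z(m, J) = (0/(-4 + J))*J + m = 0*J + m = 0 + m = m)
D(Q, r) = 5/2 - Q*(-3 + Q)/2 (D(Q, r) = 5/2 - Q*(Q - 3)/2 = 5/2 - Q*(-3 + Q)/2)
D(-3, -19) - 1*25234 = (5/2 - ½*(-3)² + (3/2)*(-3)) - 1*25234 = (5/2 - ½*9 - 9/2) - 25234 = (5/2 - 9/2 - 9/2) - 25234 = -13/2 - 25234 = -50481/2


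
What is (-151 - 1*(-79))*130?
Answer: -9360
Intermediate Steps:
(-151 - 1*(-79))*130 = (-151 + 79)*130 = -72*130 = -9360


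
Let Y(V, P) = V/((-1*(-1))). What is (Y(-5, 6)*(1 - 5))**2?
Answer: 400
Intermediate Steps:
Y(V, P) = V (Y(V, P) = V/1 = V*1 = V)
(Y(-5, 6)*(1 - 5))**2 = (-5*(1 - 5))**2 = (-5*(-4))**2 = 20**2 = 400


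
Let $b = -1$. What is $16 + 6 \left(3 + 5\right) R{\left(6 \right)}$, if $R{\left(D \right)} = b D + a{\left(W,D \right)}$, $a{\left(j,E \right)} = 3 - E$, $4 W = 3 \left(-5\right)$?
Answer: $-416$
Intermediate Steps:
$W = - \frac{15}{4}$ ($W = \frac{3 \left(-5\right)}{4} = \frac{1}{4} \left(-15\right) = - \frac{15}{4} \approx -3.75$)
$R{\left(D \right)} = 3 - 2 D$ ($R{\left(D \right)} = - D - \left(-3 + D\right) = 3 - 2 D$)
$16 + 6 \left(3 + 5\right) R{\left(6 \right)} = 16 + 6 \left(3 + 5\right) \left(3 - 12\right) = 16 + 6 \cdot 8 \left(3 - 12\right) = 16 + 48 \left(-9\right) = 16 - 432 = -416$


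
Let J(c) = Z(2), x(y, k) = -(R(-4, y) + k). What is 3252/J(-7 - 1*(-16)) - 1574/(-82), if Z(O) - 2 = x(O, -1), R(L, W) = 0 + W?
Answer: 134119/41 ≈ 3271.2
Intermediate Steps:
R(L, W) = W
x(y, k) = -k - y (x(y, k) = -(y + k) = -(k + y) = -k - y)
Z(O) = 3 - O (Z(O) = 2 + (-1*(-1) - O) = 2 + (1 - O) = 3 - O)
J(c) = 1 (J(c) = 3 - 1*2 = 3 - 2 = 1)
3252/J(-7 - 1*(-16)) - 1574/(-82) = 3252/1 - 1574/(-82) = 3252*1 - 1574*(-1/82) = 3252 + 787/41 = 134119/41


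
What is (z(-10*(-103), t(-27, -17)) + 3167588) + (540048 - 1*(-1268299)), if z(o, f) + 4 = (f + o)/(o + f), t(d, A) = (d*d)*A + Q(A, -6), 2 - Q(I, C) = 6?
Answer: 4975932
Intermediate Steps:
Q(I, C) = -4 (Q(I, C) = 2 - 1*6 = 2 - 6 = -4)
t(d, A) = -4 + A*d² (t(d, A) = (d*d)*A - 4 = d²*A - 4 = A*d² - 4 = -4 + A*d²)
z(o, f) = -3 (z(o, f) = -4 + (f + o)/(o + f) = -4 + (f + o)/(f + o) = -4 + 1 = -3)
(z(-10*(-103), t(-27, -17)) + 3167588) + (540048 - 1*(-1268299)) = (-3 + 3167588) + (540048 - 1*(-1268299)) = 3167585 + (540048 + 1268299) = 3167585 + 1808347 = 4975932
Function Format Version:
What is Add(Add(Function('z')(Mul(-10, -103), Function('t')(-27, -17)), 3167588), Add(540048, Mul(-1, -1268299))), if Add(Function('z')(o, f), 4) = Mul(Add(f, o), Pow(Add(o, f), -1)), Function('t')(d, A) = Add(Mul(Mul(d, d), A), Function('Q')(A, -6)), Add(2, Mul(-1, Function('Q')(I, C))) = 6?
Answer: 4975932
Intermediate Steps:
Function('Q')(I, C) = -4 (Function('Q')(I, C) = Add(2, Mul(-1, 6)) = Add(2, -6) = -4)
Function('t')(d, A) = Add(-4, Mul(A, Pow(d, 2))) (Function('t')(d, A) = Add(Mul(Mul(d, d), A), -4) = Add(Mul(Pow(d, 2), A), -4) = Add(Mul(A, Pow(d, 2)), -4) = Add(-4, Mul(A, Pow(d, 2))))
Function('z')(o, f) = -3 (Function('z')(o, f) = Add(-4, Mul(Add(f, o), Pow(Add(o, f), -1))) = Add(-4, Mul(Add(f, o), Pow(Add(f, o), -1))) = Add(-4, 1) = -3)
Add(Add(Function('z')(Mul(-10, -103), Function('t')(-27, -17)), 3167588), Add(540048, Mul(-1, -1268299))) = Add(Add(-3, 3167588), Add(540048, Mul(-1, -1268299))) = Add(3167585, Add(540048, 1268299)) = Add(3167585, 1808347) = 4975932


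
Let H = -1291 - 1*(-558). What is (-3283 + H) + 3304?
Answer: -712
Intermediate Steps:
H = -733 (H = -1291 + 558 = -733)
(-3283 + H) + 3304 = (-3283 - 733) + 3304 = -4016 + 3304 = -712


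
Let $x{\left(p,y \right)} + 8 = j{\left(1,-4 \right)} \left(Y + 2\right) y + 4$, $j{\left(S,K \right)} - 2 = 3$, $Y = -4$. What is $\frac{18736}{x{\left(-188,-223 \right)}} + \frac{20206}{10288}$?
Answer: $\frac{59433631}{5725272} \approx 10.381$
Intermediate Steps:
$j{\left(S,K \right)} = 5$ ($j{\left(S,K \right)} = 2 + 3 = 5$)
$x{\left(p,y \right)} = -4 - 10 y$ ($x{\left(p,y \right)} = -8 + \left(5 \left(-4 + 2\right) y + 4\right) = -8 + \left(5 \left(- 2 y\right) + 4\right) = -8 - \left(-4 + 10 y\right) = -4 - 10 y$)
$\frac{18736}{x{\left(-188,-223 \right)}} + \frac{20206}{10288} = \frac{18736}{-4 - -2230} + \frac{20206}{10288} = \frac{18736}{-4 + 2230} + 20206 \cdot \frac{1}{10288} = \frac{18736}{2226} + \frac{10103}{5144} = 18736 \cdot \frac{1}{2226} + \frac{10103}{5144} = \frac{9368}{1113} + \frac{10103}{5144} = \frac{59433631}{5725272}$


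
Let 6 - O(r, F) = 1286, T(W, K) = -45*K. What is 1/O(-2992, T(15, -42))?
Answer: -1/1280 ≈ -0.00078125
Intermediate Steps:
O(r, F) = -1280 (O(r, F) = 6 - 1*1286 = 6 - 1286 = -1280)
1/O(-2992, T(15, -42)) = 1/(-1280) = -1/1280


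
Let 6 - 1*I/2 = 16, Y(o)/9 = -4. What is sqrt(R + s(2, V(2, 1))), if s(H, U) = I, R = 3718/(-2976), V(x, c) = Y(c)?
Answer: I*sqrt(2940567)/372 ≈ 4.6097*I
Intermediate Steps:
Y(o) = -36 (Y(o) = 9*(-4) = -36)
V(x, c) = -36
R = -1859/1488 (R = 3718*(-1/2976) = -1859/1488 ≈ -1.2493)
I = -20 (I = 12 - 2*16 = 12 - 32 = -20)
s(H, U) = -20
sqrt(R + s(2, V(2, 1))) = sqrt(-1859/1488 - 20) = sqrt(-31619/1488) = I*sqrt(2940567)/372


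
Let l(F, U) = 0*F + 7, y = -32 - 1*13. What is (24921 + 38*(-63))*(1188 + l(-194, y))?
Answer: 26919765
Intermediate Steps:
y = -45 (y = -32 - 13 = -45)
l(F, U) = 7 (l(F, U) = 0 + 7 = 7)
(24921 + 38*(-63))*(1188 + l(-194, y)) = (24921 + 38*(-63))*(1188 + 7) = (24921 - 2394)*1195 = 22527*1195 = 26919765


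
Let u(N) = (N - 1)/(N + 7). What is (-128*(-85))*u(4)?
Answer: 32640/11 ≈ 2967.3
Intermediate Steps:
u(N) = (-1 + N)/(7 + N)
(-128*(-85))*u(4) = (-128*(-85))*((-1 + 4)/(7 + 4)) = 10880*(3/11) = 32640/11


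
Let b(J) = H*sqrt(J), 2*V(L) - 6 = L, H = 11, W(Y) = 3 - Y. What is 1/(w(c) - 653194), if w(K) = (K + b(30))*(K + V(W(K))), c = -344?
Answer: -1191148/709213090577 + 3685*sqrt(30)/709213090577 ≈ -1.6511e-6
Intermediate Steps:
V(L) = 3 + L/2
b(J) = 11*sqrt(J)
w(K) = (9/2 + K/2)*(K + 11*sqrt(30)) (w(K) = (K + 11*sqrt(30))*(K + (3 + (3 - K)/2)) = (K + 11*sqrt(30))*(K + (3 + (3/2 - K/2))) = (K + 11*sqrt(30))*(K + (9/2 - K/2)) = (K + 11*sqrt(30))*(9/2 + K/2) = (9/2 + K/2)*(K + 11*sqrt(30)))
1/(w(c) - 653194) = 1/(((1/2)*(-344)**2 + (9/2)*(-344) + 99*sqrt(30)/2 + (11/2)*(-344)*sqrt(30)) - 653194) = 1/(((1/2)*118336 - 1548 + 99*sqrt(30)/2 - 1892*sqrt(30)) - 653194) = 1/((59168 - 1548 + 99*sqrt(30)/2 - 1892*sqrt(30)) - 653194) = 1/((57620 - 3685*sqrt(30)/2) - 653194) = 1/(-595574 - 3685*sqrt(30)/2)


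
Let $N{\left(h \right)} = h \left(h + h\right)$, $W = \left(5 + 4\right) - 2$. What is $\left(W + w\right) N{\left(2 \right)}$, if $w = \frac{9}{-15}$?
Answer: $\frac{256}{5} \approx 51.2$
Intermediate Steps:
$w = - \frac{3}{5}$ ($w = 9 \left(- \frac{1}{15}\right) = - \frac{3}{5} \approx -0.6$)
$W = 7$ ($W = 9 - 2 = 7$)
$N{\left(h \right)} = 2 h^{2}$ ($N{\left(h \right)} = h 2 h = 2 h^{2}$)
$\left(W + w\right) N{\left(2 \right)} = \left(7 - \frac{3}{5}\right) 2 \cdot 2^{2} = \frac{32 \cdot 2 \cdot 4}{5} = \frac{32}{5} \cdot 8 = \frac{256}{5}$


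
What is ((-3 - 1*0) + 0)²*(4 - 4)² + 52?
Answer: 52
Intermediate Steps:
((-3 - 1*0) + 0)²*(4 - 4)² + 52 = ((-3 + 0) + 0)²*0² + 52 = (-3 + 0)²*0 + 52 = (-3)²*0 + 52 = 9*0 + 52 = 0 + 52 = 52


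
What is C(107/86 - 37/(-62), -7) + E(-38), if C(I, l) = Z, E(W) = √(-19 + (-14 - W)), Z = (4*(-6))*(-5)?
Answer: 120 + √5 ≈ 122.24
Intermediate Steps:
Z = 120 (Z = -24*(-5) = 120)
E(W) = √(-33 - W)
C(I, l) = 120
C(107/86 - 37/(-62), -7) + E(-38) = 120 + √(-33 - 1*(-38)) = 120 + √(-33 + 38) = 120 + √5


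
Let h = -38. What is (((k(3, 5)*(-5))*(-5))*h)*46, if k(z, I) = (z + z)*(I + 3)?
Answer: -2097600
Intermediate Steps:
k(z, I) = 2*z*(3 + I) (k(z, I) = (2*z)*(3 + I) = 2*z*(3 + I))
(((k(3, 5)*(-5))*(-5))*h)*46 = ((((2*3*(3 + 5))*(-5))*(-5))*(-38))*46 = ((((2*3*8)*(-5))*(-5))*(-38))*46 = (((48*(-5))*(-5))*(-38))*46 = (-240*(-5)*(-38))*46 = (1200*(-38))*46 = -45600*46 = -2097600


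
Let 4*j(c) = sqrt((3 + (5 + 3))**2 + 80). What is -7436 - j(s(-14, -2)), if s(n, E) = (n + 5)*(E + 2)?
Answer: -7436 - sqrt(201)/4 ≈ -7439.5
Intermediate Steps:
s(n, E) = (2 + E)*(5 + n) (s(n, E) = (5 + n)*(2 + E) = (2 + E)*(5 + n))
j(c) = sqrt(201)/4 (j(c) = sqrt((3 + (5 + 3))**2 + 80)/4 = sqrt((3 + 8)**2 + 80)/4 = sqrt(11**2 + 80)/4 = sqrt(121 + 80)/4 = sqrt(201)/4)
-7436 - j(s(-14, -2)) = -7436 - sqrt(201)/4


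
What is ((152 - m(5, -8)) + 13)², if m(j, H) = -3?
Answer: 28224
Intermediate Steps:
((152 - m(5, -8)) + 13)² = ((152 - 1*(-3)) + 13)² = ((152 + 3) + 13)² = (155 + 13)² = 168² = 28224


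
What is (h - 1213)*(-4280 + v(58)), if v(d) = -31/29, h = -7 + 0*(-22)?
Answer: 151464220/29 ≈ 5.2229e+6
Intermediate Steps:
h = -7 (h = -7 + 0 = -7)
v(d) = -31/29 (v(d) = -31*1/29 = -31/29)
(h - 1213)*(-4280 + v(58)) = (-7 - 1213)*(-4280 - 31/29) = -1220*(-124151/29) = 151464220/29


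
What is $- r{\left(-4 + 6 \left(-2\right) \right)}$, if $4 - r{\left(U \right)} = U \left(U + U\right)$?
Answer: $508$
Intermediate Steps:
$r{\left(U \right)} = 4 - 2 U^{2}$ ($r{\left(U \right)} = 4 - U \left(U + U\right) = 4 - U 2 U = 4 - 2 U^{2}$)
$- r{\left(-4 + 6 \left(-2\right) \right)} = - (4 - 2 \left(-4 + 6 \left(-2\right)\right)^{2}) = - (4 - 2 \left(-4 - 12\right)^{2}) = - (4 - 2 \left(-16\right)^{2}) = - (4 - 512) = \left(-1\right) \left(-508\right) = 508$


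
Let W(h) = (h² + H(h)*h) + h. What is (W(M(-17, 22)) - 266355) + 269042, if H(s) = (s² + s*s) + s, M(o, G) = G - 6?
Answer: 11407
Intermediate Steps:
M(o, G) = -6 + G
H(s) = s + 2*s² (H(s) = (s² + s²) + s = 2*s² + s = s + 2*s²)
W(h) = h + h² + h²*(1 + 2*h) (W(h) = (h² + (h*(1 + 2*h))*h) + h = (h² + h²*(1 + 2*h)) + h = h + h² + h²*(1 + 2*h))
(W(M(-17, 22)) - 266355) + 269042 = ((-6 + 22)*(1 + (-6 + 22) + (-6 + 22)*(1 + 2*(-6 + 22))) - 266355) + 269042 = (16*(1 + 16 + 16*(1 + 2*16)) - 266355) + 269042 = (16*(1 + 16 + 16*(1 + 32)) - 266355) + 269042 = (16*(1 + 16 + 16*33) - 266355) + 269042 = (16*(1 + 16 + 528) - 266355) + 269042 = (16*545 - 266355) + 269042 = (8720 - 266355) + 269042 = -257635 + 269042 = 11407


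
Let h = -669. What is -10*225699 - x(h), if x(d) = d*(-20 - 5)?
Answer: -2273715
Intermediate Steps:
x(d) = -25*d (x(d) = d*(-25) = -25*d)
-10*225699 - x(h) = -10*225699 - (-25)*(-669) = -2256990 - 1*16725 = -2256990 - 16725 = -2273715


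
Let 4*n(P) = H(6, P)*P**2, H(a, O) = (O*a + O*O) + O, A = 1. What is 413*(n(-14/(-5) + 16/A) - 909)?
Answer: 10828120317/625 ≈ 1.7325e+7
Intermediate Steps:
H(a, O) = O + O**2 + O*a (H(a, O) = (O*a + O**2) + O = (O**2 + O*a) + O = O + O**2 + O*a)
n(P) = P**3*(7 + P)/4 (n(P) = ((P*(1 + P + 6))*P**2)/4 = ((P*(7 + P))*P**2)/4 = (P**3*(7 + P))/4 = P**3*(7 + P)/4)
413*(n(-14/(-5) + 16/A) - 909) = 413*((-14/(-5) + 16/1)**3*(7 + (-14/(-5) + 16/1))/4 - 909) = 413*((-14*(-1/5) + 16*1)**3*(7 + (-14*(-1/5) + 16*1))/4 - 909) = 413*((14/5 + 16)**3*(7 + (14/5 + 16))/4 - 909) = 413*((94/5)**3*(7 + 94/5)/4 - 909) = 413*((1/4)*(830584/125)*(129/5) - 909) = 413*(26786334/625 - 909) = 413*(26218209/625) = 10828120317/625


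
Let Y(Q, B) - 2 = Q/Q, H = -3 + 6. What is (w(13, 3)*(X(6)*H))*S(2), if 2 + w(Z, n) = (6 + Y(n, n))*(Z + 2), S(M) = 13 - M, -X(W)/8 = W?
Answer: -210672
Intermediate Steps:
H = 3
X(W) = -8*W
Y(Q, B) = 3 (Y(Q, B) = 2 + Q/Q = 2 + 1 = 3)
w(Z, n) = 16 + 9*Z (w(Z, n) = -2 + (6 + 3)*(Z + 2) = -2 + 9*(2 + Z) = -2 + (18 + 9*Z) = 16 + 9*Z)
(w(13, 3)*(X(6)*H))*S(2) = ((16 + 9*13)*(-8*6*3))*(13 - 1*2) = ((16 + 117)*(-48*3))*(13 - 2) = (133*(-144))*11 = -19152*11 = -210672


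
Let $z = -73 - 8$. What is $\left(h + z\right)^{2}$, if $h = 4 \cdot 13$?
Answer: $841$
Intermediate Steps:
$z = -81$
$h = 52$
$\left(h + z\right)^{2} = \left(52 - 81\right)^{2} = \left(-29\right)^{2} = 841$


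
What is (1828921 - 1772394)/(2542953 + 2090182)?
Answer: 56527/4633135 ≈ 0.012201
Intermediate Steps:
(1828921 - 1772394)/(2542953 + 2090182) = 56527/4633135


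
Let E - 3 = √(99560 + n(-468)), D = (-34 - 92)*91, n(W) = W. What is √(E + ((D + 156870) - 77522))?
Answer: √(67885 + 2*√24773) ≈ 261.15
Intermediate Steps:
D = -11466 (D = -126*91 = -11466)
E = 3 + 2*√24773 (E = 3 + √(99560 - 468) = 3 + √99092 = 3 + 2*√24773 ≈ 317.79)
√(E + ((D + 156870) - 77522)) = √((3 + 2*√24773) + ((-11466 + 156870) - 77522)) = √((3 + 2*√24773) + (145404 - 77522)) = √((3 + 2*√24773) + 67882) = √(67885 + 2*√24773)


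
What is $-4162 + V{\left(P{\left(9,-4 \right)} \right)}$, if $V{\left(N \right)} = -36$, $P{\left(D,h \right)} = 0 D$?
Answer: $-4198$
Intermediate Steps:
$P{\left(D,h \right)} = 0$
$-4162 + V{\left(P{\left(9,-4 \right)} \right)} = -4162 - 36 = -4198$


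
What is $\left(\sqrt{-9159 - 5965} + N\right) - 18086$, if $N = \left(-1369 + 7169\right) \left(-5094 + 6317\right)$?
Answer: $7075314 + 2 i \sqrt{3781} \approx 7.0753 \cdot 10^{6} + 122.98 i$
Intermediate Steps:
$N = 7093400$ ($N = 5800 \cdot 1223 = 7093400$)
$\left(\sqrt{-9159 - 5965} + N\right) - 18086 = \left(\sqrt{-9159 - 5965} + 7093400\right) - 18086 = \left(\sqrt{-15124} + 7093400\right) - 18086 = \left(2 i \sqrt{3781} + 7093400\right) - 18086 = \left(7093400 + 2 i \sqrt{3781}\right) - 18086 = 7075314 + 2 i \sqrt{3781}$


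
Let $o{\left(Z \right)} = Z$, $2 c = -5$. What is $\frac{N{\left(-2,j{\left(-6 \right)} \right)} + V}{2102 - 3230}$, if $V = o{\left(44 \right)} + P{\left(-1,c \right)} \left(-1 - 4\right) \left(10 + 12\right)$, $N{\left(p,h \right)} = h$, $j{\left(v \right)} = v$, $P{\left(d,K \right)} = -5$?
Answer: $- \frac{49}{94} \approx -0.52128$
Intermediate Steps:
$c = - \frac{5}{2}$ ($c = \frac{1}{2} \left(-5\right) = - \frac{5}{2} \approx -2.5$)
$V = 594$ ($V = 44 + - 5 \left(-1 - 4\right) \left(10 + 12\right) = 44 + \left(-5\right) \left(-5\right) 22 = 44 + 25 \cdot 22 = 44 + 550 = 594$)
$\frac{N{\left(-2,j{\left(-6 \right)} \right)} + V}{2102 - 3230} = \frac{-6 + 594}{2102 - 3230} = \frac{588}{-1128} = 588 \left(- \frac{1}{1128}\right) = - \frac{49}{94}$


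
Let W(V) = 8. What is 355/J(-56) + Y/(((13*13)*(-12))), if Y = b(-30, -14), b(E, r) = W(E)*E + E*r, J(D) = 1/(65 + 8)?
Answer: 4379620/169 ≈ 25915.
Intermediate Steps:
J(D) = 1/73
b(E, r) = 8*E + E*r
Y = 180 (Y = -30*(8 - 14) = -30*(-6) = 180)
355/J(-56) + Y/(((13*13)*(-12))) = 355/(1/73) + 180/(((13*13)*(-12))) = 355*73 + 180/((169*(-12))) = 25915 + 180/(-2028) = 25915 + 180*(-1/2028) = 25915 - 15/169 = 4379620/169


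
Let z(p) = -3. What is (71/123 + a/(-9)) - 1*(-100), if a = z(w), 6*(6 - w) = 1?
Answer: 12412/123 ≈ 100.91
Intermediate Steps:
w = 35/6 (w = 6 - ⅙*1 = 6 - ⅙ = 35/6 ≈ 5.8333)
a = -3
(71/123 + a/(-9)) - 1*(-100) = (71/123 - 3/(-9)) - 1*(-100) = (71*(1/123) - 3*(-⅑)) + 100 = (71/123 + ⅓) + 100 = 112/123 + 100 = 12412/123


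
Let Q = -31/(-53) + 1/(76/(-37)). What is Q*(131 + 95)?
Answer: 44635/2014 ≈ 22.162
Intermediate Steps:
Q = 395/4028 (Q = -31*(-1/53) + 1/(76*(-1/37)) = 31/53 + 1/(-76/37) = 31/53 + 1*(-37/76) = 31/53 - 37/76 = 395/4028 ≈ 0.098064)
Q*(131 + 95) = 395*(131 + 95)/4028 = (395/4028)*226 = 44635/2014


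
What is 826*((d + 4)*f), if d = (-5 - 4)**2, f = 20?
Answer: 1404200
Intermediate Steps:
d = 81 (d = (-9)**2 = 81)
826*((d + 4)*f) = 826*((81 + 4)*20) = 826*(85*20) = 826*1700 = 1404200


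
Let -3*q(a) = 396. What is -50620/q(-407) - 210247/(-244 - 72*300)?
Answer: 283373971/720852 ≈ 393.11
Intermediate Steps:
q(a) = -132 (q(a) = -1/3*396 = -132)
-50620/q(-407) - 210247/(-244 - 72*300) = -50620/(-132) - 210247/(-244 - 72*300) = -50620*(-1/132) - 210247/(-244 - 21600) = 12655/33 - 210247/(-21844) = 12655/33 - 210247*(-1/21844) = 12655/33 + 210247/21844 = 283373971/720852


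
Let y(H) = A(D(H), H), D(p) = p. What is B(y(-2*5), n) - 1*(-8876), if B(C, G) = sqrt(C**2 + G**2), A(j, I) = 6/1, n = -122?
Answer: 8876 + 2*sqrt(3730) ≈ 8998.1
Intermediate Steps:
A(j, I) = 6 (A(j, I) = 6*1 = 6)
y(H) = 6
B(y(-2*5), n) - 1*(-8876) = sqrt(6**2 + (-122)**2) - 1*(-8876) = sqrt(36 + 14884) + 8876 = sqrt(14920) + 8876 = 2*sqrt(3730) + 8876 = 8876 + 2*sqrt(3730)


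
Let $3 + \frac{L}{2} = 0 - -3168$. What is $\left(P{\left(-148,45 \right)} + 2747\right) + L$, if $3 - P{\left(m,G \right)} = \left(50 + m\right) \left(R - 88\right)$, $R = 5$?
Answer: $946$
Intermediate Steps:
$P{\left(m,G \right)} = 4153 + 83 m$ ($P{\left(m,G \right)} = 3 - \left(50 + m\right) \left(5 - 88\right) = 3 - \left(50 + m\right) \left(-83\right) = 3 - \left(-4150 - 83 m\right) = 3 + \left(4150 + 83 m\right) = 4153 + 83 m$)
$L = 6330$ ($L = -6 + 2 \left(0 - -3168\right) = -6 + 2 \left(0 + 3168\right) = -6 + 2 \cdot 3168 = -6 + 6336 = 6330$)
$\left(P{\left(-148,45 \right)} + 2747\right) + L = \left(\left(4153 + 83 \left(-148\right)\right) + 2747\right) + 6330 = \left(\left(4153 - 12284\right) + 2747\right) + 6330 = \left(-8131 + 2747\right) + 6330 = -5384 + 6330 = 946$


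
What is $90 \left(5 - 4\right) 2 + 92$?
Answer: $272$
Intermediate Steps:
$90 \left(5 - 4\right) 2 + 92 = 90 \cdot 1 \cdot 2 + 92 = 90 \cdot 2 + 92 = 180 + 92 = 272$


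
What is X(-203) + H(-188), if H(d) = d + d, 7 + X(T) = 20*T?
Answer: -4443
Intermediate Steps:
X(T) = -7 + 20*T
H(d) = 2*d
X(-203) + H(-188) = (-7 + 20*(-203)) + 2*(-188) = (-7 - 4060) - 376 = -4067 - 376 = -4443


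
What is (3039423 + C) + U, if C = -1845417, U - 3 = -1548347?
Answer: -354338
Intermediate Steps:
U = -1548344 (U = 3 - 1548347 = -1548344)
(3039423 + C) + U = (3039423 - 1845417) - 1548344 = 1194006 - 1548344 = -354338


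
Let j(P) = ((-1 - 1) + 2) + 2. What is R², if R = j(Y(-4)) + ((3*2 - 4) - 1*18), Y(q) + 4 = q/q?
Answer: 196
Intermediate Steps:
Y(q) = -3 (Y(q) = -4 + q/q = -4 + 1 = -3)
j(P) = 2 (j(P) = (-2 + 2) + 2 = 0 + 2 = 2)
R = -14 (R = 2 + ((3*2 - 4) - 1*18) = 2 + ((6 - 4) - 18) = 2 + (2 - 18) = 2 - 16 = -14)
R² = (-14)² = 196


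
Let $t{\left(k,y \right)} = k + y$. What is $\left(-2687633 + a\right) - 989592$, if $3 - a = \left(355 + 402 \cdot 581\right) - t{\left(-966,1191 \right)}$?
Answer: $-3910914$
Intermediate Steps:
$a = -233689$ ($a = 3 - \left(\left(355 + 402 \cdot 581\right) - \left(-966 + 1191\right)\right) = 3 - \left(\left(355 + 233562\right) - 225\right) = 3 - \left(233917 - 225\right) = 3 - 233692 = -233689$)
$\left(-2687633 + a\right) - 989592 = \left(-2687633 - 233689\right) - 989592 = -2921322 - 989592 = -3910914$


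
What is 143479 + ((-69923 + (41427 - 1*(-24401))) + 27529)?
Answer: 166913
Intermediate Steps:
143479 + ((-69923 + (41427 - 1*(-24401))) + 27529) = 143479 + ((-69923 + (41427 + 24401)) + 27529) = 143479 + ((-69923 + 65828) + 27529) = 143479 + (-4095 + 27529) = 143479 + 23434 = 166913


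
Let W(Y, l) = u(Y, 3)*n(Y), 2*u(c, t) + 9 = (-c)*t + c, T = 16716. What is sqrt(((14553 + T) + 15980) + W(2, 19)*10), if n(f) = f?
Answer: sqrt(47119) ≈ 217.07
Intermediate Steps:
u(c, t) = -9/2 + c/2 - c*t/2 (u(c, t) = -9/2 + ((-c)*t + c)/2 = -9/2 + (-c*t + c)/2 = -9/2 + (c - c*t)/2 = -9/2 + (c/2 - c*t/2) = -9/2 + c/2 - c*t/2)
W(Y, l) = Y*(-9/2 - Y) (W(Y, l) = (-9/2 + Y/2 - 1/2*Y*3)*Y = (-9/2 + Y/2 - 3*Y/2)*Y = (-9/2 - Y)*Y = Y*(-9/2 - Y))
sqrt(((14553 + T) + 15980) + W(2, 19)*10) = sqrt(((14553 + 16716) + 15980) - 1/2*2*(9 + 2*2)*10) = sqrt((31269 + 15980) - 1/2*2*(9 + 4)*10) = sqrt(47249 - 1/2*2*13*10) = sqrt(47249 - 13*10) = sqrt(47249 - 130) = sqrt(47119)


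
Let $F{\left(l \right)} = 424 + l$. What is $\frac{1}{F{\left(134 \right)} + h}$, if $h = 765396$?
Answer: $\frac{1}{765954} \approx 1.3056 \cdot 10^{-6}$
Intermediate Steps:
$\frac{1}{F{\left(134 \right)} + h} = \frac{1}{\left(424 + 134\right) + 765396} = \frac{1}{558 + 765396} = \frac{1}{765954}$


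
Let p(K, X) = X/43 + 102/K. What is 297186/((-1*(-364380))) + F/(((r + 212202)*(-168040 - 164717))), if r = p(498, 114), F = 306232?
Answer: 12482565480286099837/15304965224468561910 ≈ 0.81559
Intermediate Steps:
p(K, X) = 102/K + X/43 (p(K, X) = X*(1/43) + 102/K = X/43 + 102/K = 102/K + X/43)
r = 10193/3569 (r = 102/498 + (1/43)*114 = 102*(1/498) + 114/43 = 17/83 + 114/43 = 10193/3569 ≈ 2.8560)
297186/((-1*(-364380))) + F/(((r + 212202)*(-168040 - 164717))) = 297186/((-1*(-364380))) + 306232/(((10193/3569 + 212202)*(-168040 - 164717))) = 297186/364380 + 306232/(((757359131/3569)*(-332757))) = 297186*(1/364380) + 306232/(-252016552354167/3569) = 49531/60730 + 306232*(-3569/252016552354167) = 49531/60730 - 1092942008/252016552354167 = 12482565480286099837/15304965224468561910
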